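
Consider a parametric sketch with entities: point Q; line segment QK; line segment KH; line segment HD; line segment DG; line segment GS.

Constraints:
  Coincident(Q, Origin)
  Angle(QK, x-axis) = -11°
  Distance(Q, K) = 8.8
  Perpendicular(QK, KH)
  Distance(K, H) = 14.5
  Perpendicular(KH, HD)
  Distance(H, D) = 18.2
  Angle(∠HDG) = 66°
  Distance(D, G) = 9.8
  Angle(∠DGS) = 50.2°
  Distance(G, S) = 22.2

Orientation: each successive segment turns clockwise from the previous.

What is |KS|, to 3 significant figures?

25.8

Q is at the origin; QK runs at -11.0° with length 8.8, so K = (8.64, -1.68). The perpendicularity gives KH at right angles to QK, so KH runs at -101°; with |KH| = 14.5, H = (5.87, -15.9). KH is perpendicular to HD, so HD runs at 169°; with |HD| = 18.2, D = (-12.0, -12.4). ∠HDG = 66.0° gives DG at 55.0° from the x-axis; with |DG| = 9.8, G = (-6.37, -4.41). ∠DGS = 50.2° gives GS at -74.8° from the x-axis; with |GS| = 22.2, S = (-0.552, -25.8). Then |KS| = |S − K| = 25.8.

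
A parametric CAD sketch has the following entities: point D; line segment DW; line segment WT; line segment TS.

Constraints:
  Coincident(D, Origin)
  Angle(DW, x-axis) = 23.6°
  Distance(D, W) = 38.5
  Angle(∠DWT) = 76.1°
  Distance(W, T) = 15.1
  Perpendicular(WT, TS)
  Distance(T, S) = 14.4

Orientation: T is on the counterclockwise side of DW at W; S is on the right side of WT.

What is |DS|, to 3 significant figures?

52.1

D is at the origin; DW runs at 23.6° with length 38.5, so W = 38.5·(cos 23.6°, sin 23.6°) = (35.3, 15.4). ∠DWT = 76.1°, so WT runs at 23.6° + (180° − 76.1°) = 128° from the x-axis; with |WT| = 15.1, T = W + 15.1·(cos 128°, sin 128°) = (26.1, 27.4). WT ⟂ TS; with |TS| = 14.4 on the right of WT, S = T + 14.4·(0.793, 0.609) = (37.5, 36.2). Then |DS| = |S − D| = 52.1.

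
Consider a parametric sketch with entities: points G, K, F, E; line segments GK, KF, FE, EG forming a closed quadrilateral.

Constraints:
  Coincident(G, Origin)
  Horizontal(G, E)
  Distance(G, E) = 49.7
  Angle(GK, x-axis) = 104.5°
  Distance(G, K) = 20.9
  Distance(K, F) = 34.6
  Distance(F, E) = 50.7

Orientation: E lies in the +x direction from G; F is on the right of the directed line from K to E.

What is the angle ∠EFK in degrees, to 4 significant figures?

84.43°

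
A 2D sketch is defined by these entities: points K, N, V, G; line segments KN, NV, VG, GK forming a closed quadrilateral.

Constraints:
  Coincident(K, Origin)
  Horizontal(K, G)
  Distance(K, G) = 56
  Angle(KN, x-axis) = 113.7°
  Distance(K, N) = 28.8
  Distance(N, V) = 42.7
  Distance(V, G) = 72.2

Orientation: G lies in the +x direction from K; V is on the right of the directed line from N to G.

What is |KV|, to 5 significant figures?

21.671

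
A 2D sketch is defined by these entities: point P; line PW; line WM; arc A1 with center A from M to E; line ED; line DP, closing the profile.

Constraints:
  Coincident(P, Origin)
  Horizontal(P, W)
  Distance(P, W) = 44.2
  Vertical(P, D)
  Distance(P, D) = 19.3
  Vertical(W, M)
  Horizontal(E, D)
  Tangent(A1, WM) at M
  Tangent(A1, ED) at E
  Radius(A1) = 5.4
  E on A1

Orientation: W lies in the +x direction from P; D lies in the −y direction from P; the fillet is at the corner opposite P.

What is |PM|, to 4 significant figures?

46.33

The virtual corner opposite P is at (44.20, -19.30). A1 meets WM tangentially, so AM is at right angles to WM and since A1 is tangent to ED there, AE ⟂ ED, with radius 5.4, so the center A sits 5.4 in from both sides at A = (38.80, -13.90). That places the tangent points at M = (44.20, -13.90) on WM and E = (38.80, -19.30) on ED. Then |PM| = |M − P| = 46.33.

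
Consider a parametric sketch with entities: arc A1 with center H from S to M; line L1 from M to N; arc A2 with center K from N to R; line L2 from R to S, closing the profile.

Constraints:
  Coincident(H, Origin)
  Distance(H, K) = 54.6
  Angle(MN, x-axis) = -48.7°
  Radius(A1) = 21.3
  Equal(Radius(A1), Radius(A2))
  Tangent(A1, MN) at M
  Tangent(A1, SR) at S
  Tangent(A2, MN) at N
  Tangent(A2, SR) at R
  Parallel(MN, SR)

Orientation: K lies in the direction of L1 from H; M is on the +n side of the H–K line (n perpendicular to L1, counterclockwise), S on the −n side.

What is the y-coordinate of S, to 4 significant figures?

-14.06

The slot axis is L1's direction at -48.7°, so u = (cos -48.7°, sin -48.7°) = (0.6600, -0.7513) and n = (−sin -48.7°, cos -48.7°) = (0.7513, 0.6600). H is at the origin and K lies 54.6 along u from H, so K = 54.6·u = (36.04, -41.02). Tangency of A1 to both parallel lines with radius 21.3 puts M and S at H ± 21.3·n: M = (16.00, 14.06), S = (-16.00, -14.06). So S.y = -14.06.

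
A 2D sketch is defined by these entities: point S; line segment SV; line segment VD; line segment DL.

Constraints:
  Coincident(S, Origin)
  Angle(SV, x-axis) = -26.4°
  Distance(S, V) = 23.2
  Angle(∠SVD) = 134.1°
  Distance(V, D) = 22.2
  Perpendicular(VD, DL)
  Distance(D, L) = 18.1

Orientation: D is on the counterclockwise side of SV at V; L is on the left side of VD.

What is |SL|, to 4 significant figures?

38.37

∠SVD = 134.1°, so VD runs at -26.4° + (180° − 134.1°) = 19.50° from the x-axis; with |VD| = 22.2, D = V + 22.2·(cos 19.50°, sin 19.50°) = (41.71, -2.905). The perpendicularity gives DL at right angles to VD; with |DL| = 18.1 on the left of VD, L = D + 18.1·(-0.3338, 0.9426) = (35.67, 14.16). Then |SL| = |L − S| = 38.37.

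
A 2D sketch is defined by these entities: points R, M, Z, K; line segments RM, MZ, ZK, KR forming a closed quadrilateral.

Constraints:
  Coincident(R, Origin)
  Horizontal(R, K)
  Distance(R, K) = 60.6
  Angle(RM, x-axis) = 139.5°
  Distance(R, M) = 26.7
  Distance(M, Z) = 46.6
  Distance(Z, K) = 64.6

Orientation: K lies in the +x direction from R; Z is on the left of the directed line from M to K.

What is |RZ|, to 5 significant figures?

49.298

Checks: |MZ| = 46.60 ✓; |ZK| = 64.60 ✓.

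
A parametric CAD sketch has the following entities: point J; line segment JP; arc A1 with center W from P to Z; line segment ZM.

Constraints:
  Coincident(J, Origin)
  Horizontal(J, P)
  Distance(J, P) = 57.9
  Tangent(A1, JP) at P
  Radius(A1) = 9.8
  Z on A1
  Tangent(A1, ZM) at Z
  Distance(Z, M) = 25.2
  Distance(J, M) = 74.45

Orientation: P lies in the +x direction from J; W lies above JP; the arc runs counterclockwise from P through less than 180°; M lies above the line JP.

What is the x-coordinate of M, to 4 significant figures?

65.27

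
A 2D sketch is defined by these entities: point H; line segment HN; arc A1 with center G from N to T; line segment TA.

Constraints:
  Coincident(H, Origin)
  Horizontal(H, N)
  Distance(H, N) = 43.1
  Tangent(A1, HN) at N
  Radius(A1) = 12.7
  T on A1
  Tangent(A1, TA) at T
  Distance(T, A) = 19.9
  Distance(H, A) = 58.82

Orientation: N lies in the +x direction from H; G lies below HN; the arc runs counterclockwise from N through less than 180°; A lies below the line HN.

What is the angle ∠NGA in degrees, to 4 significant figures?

171.8°

Checks: ∠(GN, NH) = 90.00° ✓; |GN| = 12.70 ✓; |GT| = 12.70 ✓; ∠(GT, TA) = 90.00° ✓; |TA| = 19.90 ✓; |HA| = 58.82 ✓.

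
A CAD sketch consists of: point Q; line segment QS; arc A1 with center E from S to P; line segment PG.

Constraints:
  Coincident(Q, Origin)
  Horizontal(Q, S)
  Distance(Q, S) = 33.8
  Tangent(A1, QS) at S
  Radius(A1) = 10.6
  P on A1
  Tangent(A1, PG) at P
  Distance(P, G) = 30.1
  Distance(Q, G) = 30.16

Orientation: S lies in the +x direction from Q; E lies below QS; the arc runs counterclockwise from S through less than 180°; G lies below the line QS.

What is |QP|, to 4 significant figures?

25.53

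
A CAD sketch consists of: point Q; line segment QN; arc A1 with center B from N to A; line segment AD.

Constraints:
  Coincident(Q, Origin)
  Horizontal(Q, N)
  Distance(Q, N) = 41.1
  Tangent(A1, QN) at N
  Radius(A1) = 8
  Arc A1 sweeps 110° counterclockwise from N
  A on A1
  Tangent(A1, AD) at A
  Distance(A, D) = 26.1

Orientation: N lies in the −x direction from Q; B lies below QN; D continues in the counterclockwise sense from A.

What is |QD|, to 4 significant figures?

53.09

Q is at the origin; Q and N share the same y with |QN| = 41.1 and N on the −x side, so N = (-41.10, 0.000). A1 meets QN tangentially, so BN is at right angles to QN, so B = N + (0, -8) = (-41.10, -8.000). On A1, N sits at bearing 90° from B; a 110° counterclockwise sweep puts A at bearing 200°, so A = B + 8.0·(cos 200°, sin 200°) = (-48.62, -10.74). Since A1 is tangent to AD there, BA ⟂ AD, so AD runs along (−sin 200°, cos 200°); with |AD| = 26.1, D = (-39.69, -35.26). Then |QD| = |D − Q| = 53.09.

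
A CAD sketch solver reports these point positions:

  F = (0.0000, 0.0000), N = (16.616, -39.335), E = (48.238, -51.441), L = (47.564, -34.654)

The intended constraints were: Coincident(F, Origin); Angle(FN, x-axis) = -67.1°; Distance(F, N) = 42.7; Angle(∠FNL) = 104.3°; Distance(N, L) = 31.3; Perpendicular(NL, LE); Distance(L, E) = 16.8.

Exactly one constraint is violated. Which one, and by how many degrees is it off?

Perpendicular(NL, LE) — off by 6.30°.

F = (0.00, 0.00) ✓; FN at -67.10° ✓; |FN| = 42.70 ✓; ∠FNL = 104.3° ✓; |NL| = 31.30 ✓; ∠(NL, LE) = 96.30° ✗; |LE| = 16.80 ✓.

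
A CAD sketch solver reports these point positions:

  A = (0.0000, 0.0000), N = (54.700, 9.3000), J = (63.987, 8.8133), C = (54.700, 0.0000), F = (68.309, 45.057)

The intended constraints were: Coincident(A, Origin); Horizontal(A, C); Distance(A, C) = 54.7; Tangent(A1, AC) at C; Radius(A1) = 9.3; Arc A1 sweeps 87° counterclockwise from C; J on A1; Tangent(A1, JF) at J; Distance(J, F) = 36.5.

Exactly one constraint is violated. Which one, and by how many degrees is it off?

Tangent(A1, JF) at J — off by 3.80°.

A = (0.00, 0.00) ✓; A.y = 0.00, C.y = 0.00 ✓; |AC| = 54.70 ✓; ∠(NC, CA) = 90.00° ✓; |NC| = 9.300 ✓; bearing(N→J) − bearing(N→C) = 87.00° ✓; |NJ| = 9.300 ✓; ∠(NJ, JF) = 93.80° ✗; |JF| = 36.50 ✓.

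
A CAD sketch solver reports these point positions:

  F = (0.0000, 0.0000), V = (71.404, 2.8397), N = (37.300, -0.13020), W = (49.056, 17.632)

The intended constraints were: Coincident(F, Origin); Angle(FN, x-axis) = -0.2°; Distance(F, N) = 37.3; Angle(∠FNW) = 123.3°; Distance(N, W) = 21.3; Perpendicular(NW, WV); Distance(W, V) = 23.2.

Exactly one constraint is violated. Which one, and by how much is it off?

Distance(W, V) = 23.2 — off by 3.60.

F = (0.00, 0.00) ✓; FN at -0.2000° ✓; |FN| = 37.30 ✓; ∠FNW = 123.3° ✓; |NW| = 21.30 ✓; ∠(NW, WV) = 90.00° ✓; |WV| = 26.80 ✗.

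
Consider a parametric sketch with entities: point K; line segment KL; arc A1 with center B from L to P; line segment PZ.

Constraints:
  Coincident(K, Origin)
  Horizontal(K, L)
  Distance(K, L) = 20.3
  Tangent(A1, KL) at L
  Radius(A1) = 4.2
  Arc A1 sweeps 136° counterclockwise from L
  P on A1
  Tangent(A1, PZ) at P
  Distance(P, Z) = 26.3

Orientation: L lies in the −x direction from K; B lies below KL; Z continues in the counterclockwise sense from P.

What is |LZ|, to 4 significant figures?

30.10

K is at the origin; KL is horizontal with |KL| = 20.3 and L on the −x side, so L = (-20.30, 0.000). Tangency of A1 to KL means the radius BL is perpendicular to KL, so B = L + (0, -4.2) = (-20.30, -4.200). On A1, L sits at bearing 90° from B; a 136° counterclockwise sweep puts P at bearing 226°, so P = B + 4.2·(cos 226°, sin 226°) = (-23.22, -7.221). A1 meets PZ tangentially, so BP is at right angles to PZ, so PZ runs along (−sin 226°, cos 226°); with |PZ| = 26.3, Z = (-4.299, -25.49). Then |LZ| = |Z − L| = 30.10.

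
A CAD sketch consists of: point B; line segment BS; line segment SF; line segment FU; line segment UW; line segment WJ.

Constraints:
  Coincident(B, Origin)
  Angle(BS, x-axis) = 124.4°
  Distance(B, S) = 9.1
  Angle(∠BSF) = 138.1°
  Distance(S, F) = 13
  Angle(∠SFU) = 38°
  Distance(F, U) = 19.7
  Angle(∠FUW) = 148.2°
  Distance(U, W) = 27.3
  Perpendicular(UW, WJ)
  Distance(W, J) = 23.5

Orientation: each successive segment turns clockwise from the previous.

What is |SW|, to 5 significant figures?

33.276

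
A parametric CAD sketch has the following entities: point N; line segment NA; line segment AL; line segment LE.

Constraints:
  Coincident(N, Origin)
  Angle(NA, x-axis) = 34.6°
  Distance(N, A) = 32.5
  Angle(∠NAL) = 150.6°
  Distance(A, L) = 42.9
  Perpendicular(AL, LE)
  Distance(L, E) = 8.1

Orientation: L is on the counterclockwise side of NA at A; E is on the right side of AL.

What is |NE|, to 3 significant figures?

75.2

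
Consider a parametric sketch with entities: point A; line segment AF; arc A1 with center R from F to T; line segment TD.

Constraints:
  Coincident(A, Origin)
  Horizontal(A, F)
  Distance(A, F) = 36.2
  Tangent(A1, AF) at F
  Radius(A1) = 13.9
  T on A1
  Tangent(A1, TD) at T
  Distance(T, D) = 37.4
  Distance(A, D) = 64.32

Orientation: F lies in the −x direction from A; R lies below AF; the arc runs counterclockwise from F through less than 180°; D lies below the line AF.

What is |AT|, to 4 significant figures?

52.68

Checks: |AF| = 36.20 ✓; ∠(RF, FA) = 90.00° ✓; |RT| = 13.90 ✓; ∠(RT, TD) = 90.00° ✓; |TD| = 37.40 ✓; |AD| = 64.32 ✓.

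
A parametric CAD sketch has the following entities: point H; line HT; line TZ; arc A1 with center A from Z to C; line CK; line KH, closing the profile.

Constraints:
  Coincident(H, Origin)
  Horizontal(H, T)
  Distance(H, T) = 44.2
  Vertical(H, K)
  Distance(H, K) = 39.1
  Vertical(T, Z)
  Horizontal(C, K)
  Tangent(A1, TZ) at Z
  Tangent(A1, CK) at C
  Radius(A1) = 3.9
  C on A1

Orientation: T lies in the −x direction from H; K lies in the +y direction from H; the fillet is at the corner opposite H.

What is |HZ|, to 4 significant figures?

56.50

The virtual corner opposite H is at (-44.20, 39.10). A1 meets TZ tangentially, so AZ is at right angles to TZ and the tangent condition forces AC to be normal to CK, with radius 3.9, so the center A sits 3.9 in from both sides at A = (-40.30, 35.20). That places the tangent points at Z = (-44.20, 35.20) on TZ and C = (-40.30, 39.10) on CK. Then |HZ| = |Z − H| = 56.50.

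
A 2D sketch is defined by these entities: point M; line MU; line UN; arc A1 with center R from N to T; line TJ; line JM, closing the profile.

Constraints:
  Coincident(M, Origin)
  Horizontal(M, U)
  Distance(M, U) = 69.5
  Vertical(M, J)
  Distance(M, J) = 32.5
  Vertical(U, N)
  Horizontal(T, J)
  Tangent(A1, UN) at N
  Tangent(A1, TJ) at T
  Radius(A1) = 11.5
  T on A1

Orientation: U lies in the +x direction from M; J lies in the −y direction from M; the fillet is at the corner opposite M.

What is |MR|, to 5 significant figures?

61.685

M is at the origin; M and U share the same y with |MU| = 69.5 and U on the +x side, so U = (69.500, 0.0000). M and J share the same x with |MJ| = 32.5 and J on the −y side, so J = (0.0000, -32.500). The virtual corner opposite M is at (69.500, -32.500). Since A1 is tangent to UN there, RN ⟂ UN and the tangent condition forces RT to be normal to TJ, with radius 11.5, so the center R sits 11.5 in from both sides at R = (58.000, -21.000). Then |MR| = |R − M| = 61.685.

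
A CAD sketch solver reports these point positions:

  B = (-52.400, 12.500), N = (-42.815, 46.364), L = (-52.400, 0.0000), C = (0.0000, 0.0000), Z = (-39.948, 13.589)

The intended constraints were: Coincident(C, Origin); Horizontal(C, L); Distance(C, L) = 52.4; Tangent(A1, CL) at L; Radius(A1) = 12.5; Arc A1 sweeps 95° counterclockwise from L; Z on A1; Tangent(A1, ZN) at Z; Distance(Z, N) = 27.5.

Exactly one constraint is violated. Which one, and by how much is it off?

Distance(Z, N) = 27.5 — off by 5.40.

C = (0.00, 0.00) ✓; C.y = 0.00, L.y = 0.00 ✓; |CL| = 52.40 ✓; ∠(BL, LC) = 90.00° ✓; |BL| = 12.50 ✓; bearing(B→Z) − bearing(B→L) = 95.00° ✓; |BZ| = 12.50 ✓; ∠(BZ, ZN) = 90.00° ✓; |ZN| = 32.90 ✗.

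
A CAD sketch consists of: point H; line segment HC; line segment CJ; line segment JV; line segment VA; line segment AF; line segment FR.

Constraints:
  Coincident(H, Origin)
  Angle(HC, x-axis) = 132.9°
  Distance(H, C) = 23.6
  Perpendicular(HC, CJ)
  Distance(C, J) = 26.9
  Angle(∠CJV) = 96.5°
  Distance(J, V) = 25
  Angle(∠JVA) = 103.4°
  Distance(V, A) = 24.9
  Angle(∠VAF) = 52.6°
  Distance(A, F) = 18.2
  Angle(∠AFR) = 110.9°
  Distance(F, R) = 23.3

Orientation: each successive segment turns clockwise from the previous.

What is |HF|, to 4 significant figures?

14.05

H is at the origin; HC runs at 132.9° with length 23.6, so C = (-16.07, 17.29). The perpendicularity gives CJ at right angles to HC, so CJ runs at 42.90°; with |CJ| = 26.9, J = (3.640, 35.60). ∠CJV = 96.5° gives JV at -40.60° from the x-axis; with |JV| = 25.0, V = (22.62, 19.33). ∠JVA = 103.4° gives VA at -117.2° from the x-axis; with |VA| = 24.9, A = (11.24, -2.816). ∠VAF = 52.6° gives AF at 115.4° from the x-axis; with |AF| = 18.2, F = (3.434, 13.62). Then |HF| = |F − H| = 14.05.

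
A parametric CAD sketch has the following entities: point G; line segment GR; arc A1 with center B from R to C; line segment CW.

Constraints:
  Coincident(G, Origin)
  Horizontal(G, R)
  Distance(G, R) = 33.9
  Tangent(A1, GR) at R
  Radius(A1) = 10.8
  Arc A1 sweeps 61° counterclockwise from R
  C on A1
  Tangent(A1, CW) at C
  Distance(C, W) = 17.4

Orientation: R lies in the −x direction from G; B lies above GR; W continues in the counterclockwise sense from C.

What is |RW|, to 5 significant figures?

27.416

G is at the origin; GR is horizontal with |GR| = 33.9 and R on the −x side, so R = (-33.900, 0.0000). Since A1 is tangent to GR there, BR ⟂ GR, so B = R + (0, 10.8) = (-33.900, 10.800). On A1, R sits at bearing -90° from B; a 61° counterclockwise sweep puts C at bearing -29°, so C = B + 10.8·(cos -29°, sin -29°) = (-24.454, 5.5641). Tangency of A1 to CW means the radius BC is perpendicular to CW, so CW runs along (−sin -29°, cos -29°); with |CW| = 17.4, W = (-16.018, 20.782). Then |RW| = |W − R| = 27.416.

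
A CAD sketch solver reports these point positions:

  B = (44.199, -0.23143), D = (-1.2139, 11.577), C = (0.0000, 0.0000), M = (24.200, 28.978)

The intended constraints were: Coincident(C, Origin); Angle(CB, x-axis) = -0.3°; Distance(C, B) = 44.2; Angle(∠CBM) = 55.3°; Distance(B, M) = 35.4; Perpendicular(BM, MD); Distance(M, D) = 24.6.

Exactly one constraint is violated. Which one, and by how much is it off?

Distance(M, D) = 24.6 — off by 6.20.

C = (0.00, 0.00) ✓; CB at -0.3000° ✓; |CB| = 44.20 ✓; ∠CBM = 55.30° ✓; |BM| = 35.40 ✓; ∠(BM, MD) = 90.00° ✓; |MD| = 30.80 ✗.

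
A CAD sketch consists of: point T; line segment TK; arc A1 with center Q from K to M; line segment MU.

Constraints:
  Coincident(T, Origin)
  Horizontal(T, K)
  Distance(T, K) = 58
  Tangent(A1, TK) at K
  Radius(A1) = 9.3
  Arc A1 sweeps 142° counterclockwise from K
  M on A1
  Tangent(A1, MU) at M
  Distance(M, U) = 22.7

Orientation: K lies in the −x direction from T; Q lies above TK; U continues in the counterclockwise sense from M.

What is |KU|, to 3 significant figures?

32.9

On A1, K sits at bearing -90° from Q; a 142° counterclockwise sweep puts M at bearing 52°, so M = Q + 9.3·(cos 52°, sin 52°) = (-52.3, 16.6). Tangency of A1 to MU means the radius QM is perpendicular to MU, so MU runs along (−sin 52°, cos 52°); with |MU| = 22.7, U = (-70.2, 30.6). Then |KU| = |U − K| = 32.9.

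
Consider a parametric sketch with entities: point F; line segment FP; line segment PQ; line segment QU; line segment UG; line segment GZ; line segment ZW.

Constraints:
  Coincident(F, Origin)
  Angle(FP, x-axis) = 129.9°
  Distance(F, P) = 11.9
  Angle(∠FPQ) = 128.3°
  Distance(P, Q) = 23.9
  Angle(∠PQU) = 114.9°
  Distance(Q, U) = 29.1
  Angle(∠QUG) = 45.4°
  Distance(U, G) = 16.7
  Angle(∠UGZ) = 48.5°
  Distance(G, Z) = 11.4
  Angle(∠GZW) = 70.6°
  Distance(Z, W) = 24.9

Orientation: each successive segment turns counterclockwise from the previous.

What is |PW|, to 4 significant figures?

52.69

∠UGZ = 48.5° gives GZ at 152.8° from the x-axis; with |GZ| = 11.4, Z = (-37.61, -6.988). ∠GZW = 70.6° gives ZW at -97.80° from the x-axis; with |ZW| = 24.9, W = (-40.99, -31.66). Then |PW| = |W − P| = 52.69.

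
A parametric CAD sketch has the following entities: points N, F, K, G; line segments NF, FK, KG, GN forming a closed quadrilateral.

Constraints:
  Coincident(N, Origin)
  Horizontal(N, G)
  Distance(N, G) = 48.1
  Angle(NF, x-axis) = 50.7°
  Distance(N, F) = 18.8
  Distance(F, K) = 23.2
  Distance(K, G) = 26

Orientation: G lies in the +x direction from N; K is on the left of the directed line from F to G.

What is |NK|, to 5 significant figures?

40.344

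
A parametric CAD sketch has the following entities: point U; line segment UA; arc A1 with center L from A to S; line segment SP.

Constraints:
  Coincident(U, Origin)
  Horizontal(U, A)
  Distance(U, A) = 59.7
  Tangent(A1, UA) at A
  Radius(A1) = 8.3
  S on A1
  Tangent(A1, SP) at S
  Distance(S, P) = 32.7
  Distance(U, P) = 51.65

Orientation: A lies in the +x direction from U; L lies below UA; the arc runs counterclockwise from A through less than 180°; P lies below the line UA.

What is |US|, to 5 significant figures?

52.388

U is at the origin; U and A share the same y with |UA| = 59.7 and A on the +x side, so A = (59.700, 0.0000). The tangent condition forces LA to be normal to UA, so L = A + (0, -8.3) = (59.700, -8.3000). Since LS ⟂ SP (tangency), |LP| = √(8.3² + 32.7²) = 33.737 regardless of where S sits on A1. So P lies on both circle(U, 51.65) and circle(L, 33.737); the below-UA intersection is P = (38.441, -34.496). S is the foot of the tangent from P: S = (52.167, -4.8162).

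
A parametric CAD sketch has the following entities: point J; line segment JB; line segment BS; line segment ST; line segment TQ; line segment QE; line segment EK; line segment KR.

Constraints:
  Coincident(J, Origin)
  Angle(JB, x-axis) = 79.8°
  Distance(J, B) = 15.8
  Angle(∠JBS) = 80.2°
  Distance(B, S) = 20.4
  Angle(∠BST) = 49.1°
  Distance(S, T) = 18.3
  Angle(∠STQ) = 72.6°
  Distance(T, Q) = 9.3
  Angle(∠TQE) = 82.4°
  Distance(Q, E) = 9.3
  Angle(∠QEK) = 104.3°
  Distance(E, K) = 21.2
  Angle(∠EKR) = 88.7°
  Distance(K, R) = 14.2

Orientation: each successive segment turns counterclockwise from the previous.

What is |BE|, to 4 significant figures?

12.21

J is at the origin; JB runs at 79.8° with length 15.8, so B = (2.798, 15.55). ∠JBS = 80.2° gives BS at 179.6° from the x-axis; with |BS| = 20.4, S = (-17.60, 15.69). ∠BST = 49.1° gives ST at -49.50° from the x-axis; with |ST| = 18.3, T = (-5.717, 1.777). ∠STQ = 72.6° gives TQ at 57.90° from the x-axis; with |TQ| = 9.3, Q = (-0.7747, 9.656). ∠TQE = 82.4° gives QE at 155.5° from the x-axis; with |QE| = 9.3, E = (-9.237, 13.51). Then |BE| = |E − B| = 12.21.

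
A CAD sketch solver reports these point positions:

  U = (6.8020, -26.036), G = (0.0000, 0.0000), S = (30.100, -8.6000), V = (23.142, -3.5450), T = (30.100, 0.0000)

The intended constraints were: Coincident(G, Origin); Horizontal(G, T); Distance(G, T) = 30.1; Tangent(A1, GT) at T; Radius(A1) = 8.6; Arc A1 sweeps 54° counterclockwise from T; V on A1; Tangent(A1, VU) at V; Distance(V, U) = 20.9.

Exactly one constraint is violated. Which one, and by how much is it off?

Distance(V, U) = 20.9 — off by 6.90.

G = (0.00, 0.00) ✓; G.y = 0.00, T.y = 0.00 ✓; |GT| = 30.10 ✓; ∠(ST, TG) = 90.00° ✓; |ST| = 8.600 ✓; bearing(S→V) − bearing(S→T) = 54.00° ✓; |SV| = 8.600 ✓; ∠(SV, VU) = 90.00° ✓; |VU| = 27.80 ✗.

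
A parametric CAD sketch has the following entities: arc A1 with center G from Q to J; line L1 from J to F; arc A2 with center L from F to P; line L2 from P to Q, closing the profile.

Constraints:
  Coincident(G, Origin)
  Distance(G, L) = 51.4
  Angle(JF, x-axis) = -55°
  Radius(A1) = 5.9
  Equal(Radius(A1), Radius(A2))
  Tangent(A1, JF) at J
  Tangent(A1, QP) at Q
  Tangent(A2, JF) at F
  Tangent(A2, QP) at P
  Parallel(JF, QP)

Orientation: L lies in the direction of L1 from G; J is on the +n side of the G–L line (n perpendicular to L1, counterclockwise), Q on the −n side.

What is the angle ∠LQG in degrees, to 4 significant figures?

83.45°

The slot axis is L1's direction at -55.0°, so u = (cos -55.0°, sin -55.0°) = (0.5736, -0.8192) and n = (−sin -55.0°, cos -55.0°) = (0.8192, 0.5736). G is at the origin and L lies 51.4 along u from G, so L = 51.4·u = (29.48, -42.10). Tangency of A1 to both parallel lines with radius 5.9 puts J and Q at G ± 5.9·n: J = (4.833, 3.384), Q = (-4.833, -3.384). Then cos ∠LQG = QL·QG / (|QL||QG|), giving 83.45°.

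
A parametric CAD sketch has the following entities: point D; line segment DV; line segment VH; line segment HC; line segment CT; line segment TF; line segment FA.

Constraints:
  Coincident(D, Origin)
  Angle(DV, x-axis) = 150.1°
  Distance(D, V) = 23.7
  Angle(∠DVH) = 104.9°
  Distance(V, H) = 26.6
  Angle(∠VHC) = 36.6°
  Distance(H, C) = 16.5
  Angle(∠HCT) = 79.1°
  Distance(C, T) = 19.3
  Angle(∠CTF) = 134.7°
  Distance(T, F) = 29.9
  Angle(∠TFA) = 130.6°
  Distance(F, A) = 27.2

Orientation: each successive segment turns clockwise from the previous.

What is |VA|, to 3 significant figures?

60.8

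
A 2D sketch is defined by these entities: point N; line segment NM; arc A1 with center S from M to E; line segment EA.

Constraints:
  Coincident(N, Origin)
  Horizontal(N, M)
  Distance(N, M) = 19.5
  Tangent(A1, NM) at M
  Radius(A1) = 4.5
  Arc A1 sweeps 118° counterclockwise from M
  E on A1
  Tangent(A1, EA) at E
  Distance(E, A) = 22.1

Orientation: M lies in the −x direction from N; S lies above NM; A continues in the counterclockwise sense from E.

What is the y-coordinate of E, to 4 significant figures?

6.613

N is at the origin; NM is horizontal with |NM| = 19.5 and M on the −x side, so M = (-19.50, 0.000). The tangent condition forces SM to be normal to NM, so S = M + (0, 4.5) = (-19.50, 4.500). On A1, M sits at bearing -90° from S; a 118° counterclockwise sweep puts E at bearing 28°, so E = S + 4.5·(cos 28°, sin 28°) = (-15.53, 6.613). So E.y = 6.613.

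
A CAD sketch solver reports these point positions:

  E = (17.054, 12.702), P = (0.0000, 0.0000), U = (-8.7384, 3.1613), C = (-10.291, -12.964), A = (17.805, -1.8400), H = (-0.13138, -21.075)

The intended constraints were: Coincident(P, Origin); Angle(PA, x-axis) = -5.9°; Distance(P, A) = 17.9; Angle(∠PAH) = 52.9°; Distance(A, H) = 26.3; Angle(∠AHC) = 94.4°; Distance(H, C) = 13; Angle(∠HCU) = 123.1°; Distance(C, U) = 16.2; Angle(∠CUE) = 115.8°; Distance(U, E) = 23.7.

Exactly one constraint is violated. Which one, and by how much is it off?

Distance(U, E) = 23.7 — off by 3.80.

P = (0.00, 0.00) ✓; PA at -5.900° ✓; |PA| = 17.90 ✓; ∠PAH = 52.90° ✓; |AH| = 26.30 ✓; ∠AHC = 94.40° ✓; |HC| = 13.00 ✓; ∠HCU = 123.1° ✓; |CU| = 16.20 ✓; ∠CUE = 115.8° ✓; |UE| = 27.50 ✗.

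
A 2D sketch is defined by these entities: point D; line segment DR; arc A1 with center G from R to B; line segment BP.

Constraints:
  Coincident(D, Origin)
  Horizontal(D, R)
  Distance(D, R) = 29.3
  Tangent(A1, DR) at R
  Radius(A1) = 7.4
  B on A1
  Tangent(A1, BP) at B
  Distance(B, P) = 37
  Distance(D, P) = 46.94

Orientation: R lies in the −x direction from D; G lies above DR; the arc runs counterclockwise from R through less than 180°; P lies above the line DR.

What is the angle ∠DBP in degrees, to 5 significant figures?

100.51°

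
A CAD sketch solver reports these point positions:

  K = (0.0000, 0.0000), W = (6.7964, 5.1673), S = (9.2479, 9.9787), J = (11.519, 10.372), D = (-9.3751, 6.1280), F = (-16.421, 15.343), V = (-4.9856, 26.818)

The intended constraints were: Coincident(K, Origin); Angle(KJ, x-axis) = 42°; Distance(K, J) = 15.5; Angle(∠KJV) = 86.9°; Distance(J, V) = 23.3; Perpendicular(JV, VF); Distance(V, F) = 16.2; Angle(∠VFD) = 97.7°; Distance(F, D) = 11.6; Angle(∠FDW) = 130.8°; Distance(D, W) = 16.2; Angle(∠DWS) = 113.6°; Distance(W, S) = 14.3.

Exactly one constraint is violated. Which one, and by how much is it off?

Distance(W, S) = 14.3 — off by 8.90.

K = (0.00, 0.00) ✓; KJ at 42.00° ✓; |KJ| = 15.50 ✓; ∠KJV = 86.90° ✓; |JV| = 23.30 ✓; ∠(JV, VF) = 90.00° ✓; |VF| = 16.20 ✓; ∠VFD = 97.70° ✓; |FD| = 11.60 ✓; ∠FDW = 130.8° ✓; |DW| = 16.20 ✓; ∠DWS = 113.6° ✓; |WS| = 5.400 ✗.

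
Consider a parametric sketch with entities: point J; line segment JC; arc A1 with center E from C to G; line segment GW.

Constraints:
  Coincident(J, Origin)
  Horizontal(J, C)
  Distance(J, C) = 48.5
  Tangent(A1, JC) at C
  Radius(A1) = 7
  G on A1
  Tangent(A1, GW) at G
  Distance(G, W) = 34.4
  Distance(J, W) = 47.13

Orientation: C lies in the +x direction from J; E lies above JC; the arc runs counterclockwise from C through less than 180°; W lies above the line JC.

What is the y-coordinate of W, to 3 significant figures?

36.6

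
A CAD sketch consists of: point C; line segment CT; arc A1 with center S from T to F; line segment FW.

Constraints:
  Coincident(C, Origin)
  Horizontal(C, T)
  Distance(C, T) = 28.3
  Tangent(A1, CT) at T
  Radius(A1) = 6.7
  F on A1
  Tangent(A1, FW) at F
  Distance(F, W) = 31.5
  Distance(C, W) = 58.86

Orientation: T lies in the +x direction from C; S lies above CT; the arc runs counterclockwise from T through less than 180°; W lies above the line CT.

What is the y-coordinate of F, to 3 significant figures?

3.12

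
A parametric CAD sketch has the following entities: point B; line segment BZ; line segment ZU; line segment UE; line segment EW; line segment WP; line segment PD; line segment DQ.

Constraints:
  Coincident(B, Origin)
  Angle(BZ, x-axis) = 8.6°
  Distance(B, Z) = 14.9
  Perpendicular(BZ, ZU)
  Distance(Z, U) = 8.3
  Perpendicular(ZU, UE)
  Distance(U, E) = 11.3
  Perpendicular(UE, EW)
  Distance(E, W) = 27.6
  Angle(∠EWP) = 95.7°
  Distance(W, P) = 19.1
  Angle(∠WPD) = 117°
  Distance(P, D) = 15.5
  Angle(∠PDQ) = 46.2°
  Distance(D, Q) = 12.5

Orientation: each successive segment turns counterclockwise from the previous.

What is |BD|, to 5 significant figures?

32.034

B is at the origin; BZ runs at 8.6° with length 14.9, so Z = (14.732, 2.2281). BZ ⟂ ZU, so ZU runs at 98.600°; with |ZU| = 8.3, U = (13.491, 10.435). ZU ⟂ UE, so UE runs at -171.40°; with |UE| = 11.3, E = (2.3184, 8.7450). The perpendicularity gives EW at right angles to UE, so EW runs at -81.400°; with |EW| = 27.6, W = (6.4456, -18.545). ∠EWP = 95.7° gives WP at 2.9000° from the x-axis; with |WP| = 19.1, P = (25.521, -17.578). ∠WPD = 117.0° gives PD at 65.900° from the x-axis; with |PD| = 15.5, D = (31.850, -3.4294). Then |BD| = |D − B| = 32.034.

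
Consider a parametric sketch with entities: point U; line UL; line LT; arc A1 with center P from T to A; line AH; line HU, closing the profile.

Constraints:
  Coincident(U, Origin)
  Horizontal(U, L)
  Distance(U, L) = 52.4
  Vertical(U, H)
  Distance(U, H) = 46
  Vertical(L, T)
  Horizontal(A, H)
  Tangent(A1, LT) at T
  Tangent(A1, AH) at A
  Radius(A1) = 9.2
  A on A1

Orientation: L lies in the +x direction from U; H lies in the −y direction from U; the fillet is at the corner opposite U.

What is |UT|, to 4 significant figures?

64.03

The virtual corner opposite U is at (52.40, -46.00). Since A1 is tangent to LT there, PT ⟂ LT and since A1 is tangent to AH there, PA ⟂ AH, with radius 9.2, so the center P sits 9.2 in from both sides at P = (43.20, -36.80). That places the tangent points at T = (52.40, -36.80) on LT and A = (43.20, -46.00) on AH. Then |UT| = |T − U| = 64.03.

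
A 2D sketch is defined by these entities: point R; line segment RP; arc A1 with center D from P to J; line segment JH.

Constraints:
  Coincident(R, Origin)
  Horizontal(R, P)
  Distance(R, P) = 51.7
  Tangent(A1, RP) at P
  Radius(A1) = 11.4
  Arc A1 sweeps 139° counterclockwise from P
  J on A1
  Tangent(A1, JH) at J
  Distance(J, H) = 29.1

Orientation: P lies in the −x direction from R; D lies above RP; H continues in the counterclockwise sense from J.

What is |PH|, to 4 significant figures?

41.69

R is at the origin; R and P share the same y with |RP| = 51.7 and P on the −x side, so P = (-51.70, 0.000). Since A1 is tangent to RP there, DP ⟂ RP, so D = P + (0, 11.4) = (-51.70, 11.40). On A1, P sits at bearing -90° from D; a 139° counterclockwise sweep puts J at bearing 49°, so J = D + 11.4·(cos 49°, sin 49°) = (-44.22, 20.00). A1 meets JH tangentially, so DJ is at right angles to JH, so JH runs along (−sin 49°, cos 49°); with |JH| = 29.1, H = (-66.18, 39.10). Then |PH| = |H − P| = 41.69.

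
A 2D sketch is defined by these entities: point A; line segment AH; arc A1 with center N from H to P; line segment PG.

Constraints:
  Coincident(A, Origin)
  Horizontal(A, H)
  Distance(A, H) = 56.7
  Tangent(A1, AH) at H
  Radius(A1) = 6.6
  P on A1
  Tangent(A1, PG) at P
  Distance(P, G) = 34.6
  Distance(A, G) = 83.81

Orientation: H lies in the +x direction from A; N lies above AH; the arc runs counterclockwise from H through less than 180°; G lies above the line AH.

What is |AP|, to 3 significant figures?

63.0

Checks: |NP| = 6.600 ✓; ∠(NP, PG) = 90.00° ✓; |PG| = 34.60 ✓; |AG| = 83.81 ✓.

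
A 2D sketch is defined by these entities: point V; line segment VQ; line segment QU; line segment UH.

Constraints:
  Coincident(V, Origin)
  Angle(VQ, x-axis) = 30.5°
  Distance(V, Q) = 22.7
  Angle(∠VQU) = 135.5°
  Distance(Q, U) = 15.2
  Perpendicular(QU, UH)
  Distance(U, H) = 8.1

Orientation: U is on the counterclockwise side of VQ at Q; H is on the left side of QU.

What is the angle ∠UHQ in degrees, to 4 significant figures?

61.95°

V is at the origin; VQ runs at 30.5° with length 22.7, so Q = 22.7·(cos 30.5°, sin 30.5°) = (19.56, 11.52). ∠VQU = 135.5°, so QU runs at 30.5° + (180° − 135.5°) = 75.00° from the x-axis; with |QU| = 15.2, U = Q + 15.2·(cos 75.00°, sin 75.00°) = (23.49, 26.20). The perpendicularity gives UH at right angles to QU; with |UH| = 8.1 on the left of QU, H = U + 8.1·(-0.9659, 0.2588) = (15.67, 28.30). Then cos ∠UHQ = HU·HQ / (|HU||HQ|), giving 61.95°.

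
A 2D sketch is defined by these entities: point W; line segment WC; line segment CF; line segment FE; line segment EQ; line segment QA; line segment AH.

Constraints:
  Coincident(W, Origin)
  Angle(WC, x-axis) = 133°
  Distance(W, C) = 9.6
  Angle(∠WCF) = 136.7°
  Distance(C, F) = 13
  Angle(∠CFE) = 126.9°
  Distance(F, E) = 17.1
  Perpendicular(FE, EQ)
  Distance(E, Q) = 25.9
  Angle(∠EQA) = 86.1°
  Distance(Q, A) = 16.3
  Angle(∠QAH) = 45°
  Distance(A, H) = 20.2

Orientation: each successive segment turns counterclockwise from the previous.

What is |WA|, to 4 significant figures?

8.996

W is at the origin; WC runs at 133.0° with length 9.6, so C = (-6.547, 7.021). ∠WCF = 136.7° gives CF at 176.3° from the x-axis; with |CF| = 13.0, F = (-19.52, 7.860). ∠CFE = 126.9° gives FE at -130.6° from the x-axis; with |FE| = 17.1, E = (-30.65, -5.124). The perpendicularity gives EQ at right angles to FE, so EQ runs at -40.60°; with |EQ| = 25.9, Q = (-10.98, -21.98). ∠EQA = 86.1° gives QA at 53.30° from the x-axis; with |QA| = 16.3, A = (-1.242, -8.910). Then |WA| = |A − W| = 8.996.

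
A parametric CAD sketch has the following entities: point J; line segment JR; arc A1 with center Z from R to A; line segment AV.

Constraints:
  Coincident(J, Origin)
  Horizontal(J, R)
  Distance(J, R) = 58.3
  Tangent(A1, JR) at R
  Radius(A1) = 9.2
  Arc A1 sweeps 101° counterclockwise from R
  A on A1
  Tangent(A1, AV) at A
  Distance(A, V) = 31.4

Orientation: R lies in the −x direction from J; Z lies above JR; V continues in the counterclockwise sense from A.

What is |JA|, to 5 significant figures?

50.472

J is at the origin; J and R share the same y with |JR| = 58.3 and R on the −x side, so R = (-58.300, 0.0000). Tangency of A1 to JR means the radius ZR is perpendicular to JR, so Z = R + (0, 9.2) = (-58.300, 9.2000). On A1, R sits at bearing -90° from Z; a 101° counterclockwise sweep puts A at bearing 11°, so A = Z + 9.2·(cos 11°, sin 11°) = (-49.269, 10.955). Then |JA| = |A − J| = 50.472.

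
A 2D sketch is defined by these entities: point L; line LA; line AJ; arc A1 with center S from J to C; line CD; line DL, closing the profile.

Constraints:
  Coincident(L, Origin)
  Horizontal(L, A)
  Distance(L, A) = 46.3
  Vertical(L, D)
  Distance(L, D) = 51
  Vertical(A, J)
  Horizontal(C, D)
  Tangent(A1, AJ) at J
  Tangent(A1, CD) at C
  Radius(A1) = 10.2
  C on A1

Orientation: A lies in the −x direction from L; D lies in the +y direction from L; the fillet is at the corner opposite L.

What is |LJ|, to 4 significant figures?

61.71

L is at the origin; L and A share the same y with |LA| = 46.3 and A on the −x side, so A = (-46.30, 0.000). L and D share the same x with |LD| = 51.0 and D on the +y side, so D = (0.000, 51.00). The virtual corner opposite L is at (-46.30, 51.00). The tangent condition forces SJ to be normal to AJ and A1 meets CD tangentially, so SC is at right angles to CD, with radius 10.2, so the center S sits 10.2 in from both sides at S = (-36.10, 40.80). That places the tangent points at J = (-46.30, 40.80) on AJ and C = (-36.10, 51.00) on CD. Then |LJ| = |J − L| = 61.71.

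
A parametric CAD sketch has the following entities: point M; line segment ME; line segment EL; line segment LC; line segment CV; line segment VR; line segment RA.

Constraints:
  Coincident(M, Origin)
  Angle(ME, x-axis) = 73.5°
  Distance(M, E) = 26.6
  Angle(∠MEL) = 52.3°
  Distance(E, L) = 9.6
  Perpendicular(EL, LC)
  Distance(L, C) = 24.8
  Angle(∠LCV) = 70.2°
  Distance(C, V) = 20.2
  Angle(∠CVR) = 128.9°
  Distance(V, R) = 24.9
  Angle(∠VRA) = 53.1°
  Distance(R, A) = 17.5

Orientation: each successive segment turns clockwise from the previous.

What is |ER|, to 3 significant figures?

18.4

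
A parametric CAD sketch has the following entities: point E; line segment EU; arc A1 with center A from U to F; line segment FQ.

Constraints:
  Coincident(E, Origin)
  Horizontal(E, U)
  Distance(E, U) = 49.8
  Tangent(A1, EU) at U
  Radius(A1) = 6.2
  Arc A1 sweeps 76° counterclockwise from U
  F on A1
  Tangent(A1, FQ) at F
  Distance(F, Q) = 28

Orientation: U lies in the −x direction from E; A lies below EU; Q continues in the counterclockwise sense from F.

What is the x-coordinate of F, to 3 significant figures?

-55.8

Tangency of A1 to EU means the radius AU is perpendicular to EU, so A = U + (0, -6.2) = (-49.8, -6.20). On A1, U sits at bearing 90° from A; a 76° counterclockwise sweep puts F at bearing 166°, so F = A + 6.2·(cos 166°, sin 166°) = (-55.8, -4.70). So F.x = -55.8.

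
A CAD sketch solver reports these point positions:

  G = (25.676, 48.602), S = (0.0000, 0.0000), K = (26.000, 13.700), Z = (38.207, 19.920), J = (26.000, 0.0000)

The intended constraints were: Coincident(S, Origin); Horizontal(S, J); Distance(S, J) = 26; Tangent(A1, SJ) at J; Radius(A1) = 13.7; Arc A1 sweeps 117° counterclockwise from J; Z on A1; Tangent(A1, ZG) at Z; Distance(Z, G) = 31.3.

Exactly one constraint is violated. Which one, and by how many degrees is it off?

Tangent(A1, ZG) at Z — off by 3.40°.

S = (0.00, 0.00) ✓; S.y = 0.00, J.y = 0.00 ✓; |SJ| = 26.00 ✓; ∠(KJ, JS) = 90.00° ✓; |KJ| = 13.70 ✓; bearing(K→Z) − bearing(K→J) = 117.0° ✓; |KZ| = 13.70 ✓; ∠(KZ, ZG) = 93.40° ✗; |ZG| = 31.30 ✓.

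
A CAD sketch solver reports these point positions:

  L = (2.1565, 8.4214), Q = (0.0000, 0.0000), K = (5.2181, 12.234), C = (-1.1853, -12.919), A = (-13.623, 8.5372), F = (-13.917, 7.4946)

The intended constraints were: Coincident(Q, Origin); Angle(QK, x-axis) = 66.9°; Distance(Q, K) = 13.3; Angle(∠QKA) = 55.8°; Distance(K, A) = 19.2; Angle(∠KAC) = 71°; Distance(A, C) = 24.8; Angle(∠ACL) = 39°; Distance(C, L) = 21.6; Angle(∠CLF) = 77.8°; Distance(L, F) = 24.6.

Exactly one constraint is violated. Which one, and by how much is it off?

Distance(L, F) = 24.6 — off by 8.50.

Q = (0.00, 0.00) ✓; QK at 66.90° ✓; |QK| = 13.30 ✓; ∠QKA = 55.80° ✓; |KA| = 19.20 ✓; ∠KAC = 71.00° ✓; |AC| = 24.80 ✓; ∠ACL = 39.00° ✓; |CL| = 21.60 ✓; ∠CLF = 77.80° ✓; |LF| = 16.10 ✗.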